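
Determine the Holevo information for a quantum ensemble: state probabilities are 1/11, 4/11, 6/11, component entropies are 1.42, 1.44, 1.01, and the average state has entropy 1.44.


chi = S(rho) - sum_i p_i * S(rho_i)
Weighted entropy = 1/11 * 1.42 + 4/11 * 1.44 + 6/11 * 1.01
= 1.2036
chi = 1.44 - 1.2036
= 0.2364

0.2364


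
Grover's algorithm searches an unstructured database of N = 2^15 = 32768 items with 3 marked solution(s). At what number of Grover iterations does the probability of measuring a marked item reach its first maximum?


After j Grover iterations the success probability is P(j) = sin^2((2j+1)*theta), where sin(theta) = sqrt(k/N).
N = 2^15 = 32768, k = 3
sin(theta) = sqrt(k/N) = 0.009568319308
theta = arcsin(sqrt(k/N)) = 0.009568465315 rad
P(j) reaches its first maximum when (2j+1)*theta is as close as possible to pi/2, i.e. j = round(pi/(4*theta) - 1/2).
pi/(4*theta) - 1/2 = 81.5819
(For comparison, the common estimate pi/4 * sqrt(N/k) = 82.0832; the exact maximiser is used here.)
Optimal iterations = 82

82


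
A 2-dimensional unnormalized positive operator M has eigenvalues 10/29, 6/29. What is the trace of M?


tr(M) = sum of eigenvalues
= 10/29 + 6/29
= 16/29
= 0.5517

0.5517


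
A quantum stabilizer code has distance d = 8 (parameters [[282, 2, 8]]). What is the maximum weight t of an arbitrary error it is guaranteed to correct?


Code parameters: [[282, 2, 8]], distance d = 8.
Number of correctable errors = floor((d-1)/2)
= floor((8 - 1)/2)
= floor(7/2)
= 3

3


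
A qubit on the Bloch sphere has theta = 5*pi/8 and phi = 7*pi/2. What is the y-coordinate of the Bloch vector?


theta = 1.9635, phi = 10.9956
r_y = sin(theta)*sin(phi) = 0.9239 * -1.0000
r_y = -0.9239

-0.9239


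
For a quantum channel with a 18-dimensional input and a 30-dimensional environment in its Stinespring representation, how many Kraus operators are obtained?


Tracing out the environment in an orthonormal basis {|i>_E} gives Kraus operators K_i = <i|_E U |0>_E.
Number of Kraus operators = dim(H_env) = d_env
= 30

30


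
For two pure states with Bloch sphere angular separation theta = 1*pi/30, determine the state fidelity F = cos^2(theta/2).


For states separated by angle theta on Bloch sphere:
F = cos^2(theta/2)
theta = 1*pi/30 = 0.1047
theta/2 = 0.0524
cos(theta/2) = 0.9986
F = 0.9973

0.9973


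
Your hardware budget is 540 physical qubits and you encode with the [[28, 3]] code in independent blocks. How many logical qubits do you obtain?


Each code block uses 28 physical qubits for 3 logical qubit(s).
Number of complete blocks = floor(540 / 28) = 19
Logical qubits = 19 * 3
= 57

57


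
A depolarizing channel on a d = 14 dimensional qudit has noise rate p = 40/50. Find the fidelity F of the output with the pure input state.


F = (1-p) + p/d
= (1 - 0.8000) + 0.8000/14
= 0.2000 + 0.0571
= 0.2571

0.2571


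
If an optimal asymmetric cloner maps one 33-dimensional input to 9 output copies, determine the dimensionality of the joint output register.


Output space = H^(tensor 9) where dim(H) = 33
dim = 33^9
= 1089 (after 2 factors)
= 35937 (after 3 factors)
= 1185921 (after 4 factors)
= 39135393 (after 5 factors)
= 1291467969 (after 6 factors)
= 42618442977 (after 7 factors)
= 1406408618241 (after 8 factors)
= 46411484401953 (after 9 factors)
= 46411484401953

46411484401953


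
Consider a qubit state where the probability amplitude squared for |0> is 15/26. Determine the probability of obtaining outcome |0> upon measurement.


|alpha|^2 = 15/26 = 0.5769
|beta|^2 = 1 - 15/26 = 11/26 = 0.4231
P(|0>) = |alpha|^2 = 0.5769

0.5769


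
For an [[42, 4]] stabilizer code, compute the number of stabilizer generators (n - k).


For an [[n,k]] stabilizer code:
Number of stabilizer generators = n - k
= 42 - 4
= 38

38


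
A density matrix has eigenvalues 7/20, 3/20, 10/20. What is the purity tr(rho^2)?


tr(rho^2) = sum of eigenvalues squared
= (7/20)^2 + (3/20)^2 + (10/20)^2
= (49 + 9 + 100) / 400
= 158/400
= 0.3950

0.3950


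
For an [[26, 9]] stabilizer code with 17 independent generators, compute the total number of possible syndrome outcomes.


Each stabilizer generator gives a binary (+1 or -1) measurement outcome.
With 17 independent generators:
Total syndromes = 2^17
= 131072

131072


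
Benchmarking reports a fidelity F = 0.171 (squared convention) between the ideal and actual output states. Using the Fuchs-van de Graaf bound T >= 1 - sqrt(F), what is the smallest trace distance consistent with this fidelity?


Fuchs-van de Graaf (squared-fidelity convention): 1 - sqrt(F) <= T <= sqrt(1 - F).
Lower bound: T >= 1 - sqrt(F)
sqrt(F) = sqrt(0.171) = 0.4135
T >= 1 - 0.4135
T >= 0.5865

0.5865


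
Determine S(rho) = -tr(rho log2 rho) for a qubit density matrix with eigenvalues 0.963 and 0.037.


S = -p*log2(p) - (1-p)*log2(1-p)
p = 0.9630, 1-p = 0.0370
= -0.9630 * log2(0.9630) - 0.0370 * log2(0.0370)
= -(-0.0524) - (-0.1760)
= 0.2284

0.2284


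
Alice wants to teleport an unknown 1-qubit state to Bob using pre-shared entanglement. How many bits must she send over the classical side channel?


Quantum teleportation requires 2 classical bits per qubit teleported.
1 qubit(s) -> 2 * 1 = 2 classical bits

2


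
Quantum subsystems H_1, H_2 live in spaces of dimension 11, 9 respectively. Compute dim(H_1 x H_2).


dim(H_1 x H_2) = 11 * 9
= 99

99


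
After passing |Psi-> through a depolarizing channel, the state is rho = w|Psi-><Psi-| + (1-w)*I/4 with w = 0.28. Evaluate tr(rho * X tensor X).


|Psi-> = (|01> - |10>)/sqrt(2)
For the pure Bell state, <X_A X_B> = -1 (Bell-state Pauli correlator).
The maximally-mixed part I/4 has tr(I/4 * P tensor P) = 0 for any traceless Pauli P.
So <X_A X_B>_rho = w * (-1) + (1 - w) * 0
= 0.28 * (-1)
= -0.2800

-0.2800


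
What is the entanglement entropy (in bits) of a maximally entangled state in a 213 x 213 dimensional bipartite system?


For a maximally entangled state in d x d:
S = log2(d) = log2(213)
= 7.7347

7.7347


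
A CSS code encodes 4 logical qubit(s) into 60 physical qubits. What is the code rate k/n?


Code rate R = k/n
= 4/60
= 0.0667

0.0667


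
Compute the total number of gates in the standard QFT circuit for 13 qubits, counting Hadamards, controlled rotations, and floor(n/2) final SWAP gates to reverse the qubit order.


Hadamard gates: 13
Controlled rotations: n*(n-1)/2 = 13*12/2 = 78
SWAP gates: floor(n/2) = floor(13/2) = 6
Total = 13 + 78 + 6
= 97

97


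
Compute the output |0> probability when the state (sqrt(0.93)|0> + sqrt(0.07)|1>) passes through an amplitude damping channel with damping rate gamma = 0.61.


For amplitude damping with parameter gamma on state sqrt(a)|0> + sqrt(b)|1>:
alpha^2 = 0.93, beta^2 = 0.07
P(|0>) = alpha^2 + gamma * beta^2
= 0.93 + 0.61 * 0.07
= 0.93 + 0.0427
= 0.9727

0.9727


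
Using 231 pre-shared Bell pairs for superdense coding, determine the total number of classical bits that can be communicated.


Superdense coding allows 2 classical bits per shared entangled pair.
231 pair(s) -> 2 * 231 = 462 classical bits

462


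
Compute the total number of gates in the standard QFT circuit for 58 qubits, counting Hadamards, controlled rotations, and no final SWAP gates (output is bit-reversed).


Hadamard gates: 58
Controlled rotations: n*(n-1)/2 = 58*57/2 = 1653
SWAP gates: 0 (omitted)
Total = 58 + 1653
= 1711

1711


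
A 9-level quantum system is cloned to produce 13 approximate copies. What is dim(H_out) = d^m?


Output space = H^(tensor 13) where dim(H) = 9
dim = 9^13
= 81 (after 2 factors)
= 729 (after 3 factors)
= 6561 (after 4 factors)
= 59049 (after 5 factors)
= 531441 (after 6 factors)
= 4782969 (after 7 factors)
= 43046721 (after 8 factors)
= 387420489 (after 9 factors)
= 3486784401 (after 10 factors)
= 31381059609 (after 11 factors)
= 282429536481 (after 12 factors)
= 2541865828329 (after 13 factors)
= 2541865828329

2541865828329


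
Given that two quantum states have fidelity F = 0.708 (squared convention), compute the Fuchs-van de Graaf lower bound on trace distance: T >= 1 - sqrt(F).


Fuchs-van de Graaf (squared-fidelity convention): 1 - sqrt(F) <= T <= sqrt(1 - F).
Lower bound: T >= 1 - sqrt(F)
sqrt(F) = sqrt(0.708) = 0.8414
T >= 1 - 0.8414
T >= 0.1586

0.1586


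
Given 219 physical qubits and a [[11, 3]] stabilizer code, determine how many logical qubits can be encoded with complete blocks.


Each code block uses 11 physical qubits for 3 logical qubit(s).
Number of complete blocks = floor(219 / 11) = 19
Logical qubits = 19 * 3
= 57

57


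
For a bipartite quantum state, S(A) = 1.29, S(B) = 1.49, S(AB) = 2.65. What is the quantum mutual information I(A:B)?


I(A:B) = S(A) + S(B) - S(AB)
= 1.29 + 1.49 - 2.65
= 0.1300

0.1300


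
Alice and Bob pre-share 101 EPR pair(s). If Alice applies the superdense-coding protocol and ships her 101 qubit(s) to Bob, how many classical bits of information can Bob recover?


Superdense coding allows 2 classical bits per shared entangled pair.
101 pair(s) -> 2 * 101 = 202 classical bits

202


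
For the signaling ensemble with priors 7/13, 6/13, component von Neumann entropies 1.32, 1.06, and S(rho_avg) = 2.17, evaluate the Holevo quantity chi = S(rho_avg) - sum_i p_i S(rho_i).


chi = S(rho) - sum_i p_i * S(rho_i)
Weighted entropy = 7/13 * 1.32 + 6/13 * 1.06
= 1.2000
chi = 2.17 - 1.2000
= 0.9700

0.9700


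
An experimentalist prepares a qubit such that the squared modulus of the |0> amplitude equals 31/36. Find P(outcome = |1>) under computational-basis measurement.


|alpha|^2 = 31/36 = 0.8611
|beta|^2 = 1 - 31/36 = 5/36 = 0.1389
P(|1>) = |beta|^2 = 0.1389

0.1389


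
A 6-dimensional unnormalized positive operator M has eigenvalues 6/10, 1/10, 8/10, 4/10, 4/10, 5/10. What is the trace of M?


tr(M) = sum of eigenvalues
= 6/10 + 1/10 + 8/10 + 4/10 + 4/10 + 5/10
= 28/10
= 2.8000

2.8000


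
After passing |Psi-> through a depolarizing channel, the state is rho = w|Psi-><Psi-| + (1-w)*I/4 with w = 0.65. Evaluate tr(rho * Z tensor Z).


|Psi-> = (|01> - |10>)/sqrt(2)
For the pure Bell state, <Z_A Z_B> = -1 (Bell-state Pauli correlator).
The maximally-mixed part I/4 has tr(I/4 * P tensor P) = 0 for any traceless Pauli P.
So <Z_A Z_B>_rho = w * (-1) + (1 - w) * 0
= 0.65 * (-1)
= -0.6500

-0.6500


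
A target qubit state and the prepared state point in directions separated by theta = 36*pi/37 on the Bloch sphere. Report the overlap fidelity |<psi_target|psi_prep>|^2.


For states separated by angle theta on Bloch sphere:
F = cos^2(theta/2)
theta = 36*pi/37 = 3.0567
theta/2 = 1.5283
cos(theta/2) = 0.0424
F = 0.0018

0.0018


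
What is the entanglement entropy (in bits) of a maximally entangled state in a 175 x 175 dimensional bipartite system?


For a maximally entangled state in d x d:
S = log2(d) = log2(175)
= 7.4512

7.4512


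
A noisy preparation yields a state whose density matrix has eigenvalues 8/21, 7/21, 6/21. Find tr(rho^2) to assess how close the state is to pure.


tr(rho^2) = sum of eigenvalues squared
= (8/21)^2 + (7/21)^2 + (6/21)^2
= (64 + 49 + 36) / 441
= 149/441
= 0.3379

0.3379


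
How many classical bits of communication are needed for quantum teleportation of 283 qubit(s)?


Quantum teleportation requires 2 classical bits per qubit teleported.
283 qubit(s) -> 2 * 283 = 566 classical bits

566


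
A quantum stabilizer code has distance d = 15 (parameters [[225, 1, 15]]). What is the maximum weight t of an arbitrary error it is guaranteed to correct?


Code parameters: [[225, 1, 15]], distance d = 15.
Number of correctable errors = floor((d-1)/2)
= floor((15 - 1)/2)
= floor(14/2)
= 7

7


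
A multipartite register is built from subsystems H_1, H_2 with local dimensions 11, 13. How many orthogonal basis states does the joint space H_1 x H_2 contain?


dim(H_1 x H_2) = 11 * 13
= 143

143


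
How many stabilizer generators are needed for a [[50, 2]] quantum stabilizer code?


For an [[n,k]] stabilizer code:
Number of stabilizer generators = n - k
= 50 - 2
= 48

48


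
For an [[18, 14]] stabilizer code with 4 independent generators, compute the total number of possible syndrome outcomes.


Each stabilizer generator gives a binary (+1 or -1) measurement outcome.
With 4 independent generators:
Total syndromes = 2^4
= 16

16


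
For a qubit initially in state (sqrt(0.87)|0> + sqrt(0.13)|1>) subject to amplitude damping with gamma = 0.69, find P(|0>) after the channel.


For amplitude damping with parameter gamma on state sqrt(a)|0> + sqrt(b)|1>:
alpha^2 = 0.87, beta^2 = 0.13
P(|0>) = alpha^2 + gamma * beta^2
= 0.87 + 0.69 * 0.13
= 0.87 + 0.0897
= 0.9597

0.9597


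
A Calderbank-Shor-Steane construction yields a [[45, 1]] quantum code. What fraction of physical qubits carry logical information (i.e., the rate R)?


Code rate R = k/n
= 1/45
= 0.0222

0.0222


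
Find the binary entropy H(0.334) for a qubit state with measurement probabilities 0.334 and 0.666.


S = -p*log2(p) - (1-p)*log2(1-p)
p = 0.3340, 1-p = 0.6660
= -0.3340 * log2(0.3340) - 0.6660 * log2(0.6660)
= -(-0.5284) - (-0.3905)
= 0.9190

0.9190


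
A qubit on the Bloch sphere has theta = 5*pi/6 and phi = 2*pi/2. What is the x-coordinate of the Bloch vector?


theta = 2.6180, phi = 3.1416
r_x = sin(theta)*cos(phi) = 0.5000 * -1.0000
r_x = -0.5000

-0.5000


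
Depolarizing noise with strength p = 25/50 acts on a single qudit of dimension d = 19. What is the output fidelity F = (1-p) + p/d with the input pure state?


F = (1-p) + p/d
= (1 - 0.5000) + 0.5000/19
= 0.5000 + 0.0263
= 0.5263

0.5263


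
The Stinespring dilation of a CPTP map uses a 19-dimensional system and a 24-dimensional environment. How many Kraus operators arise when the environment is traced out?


Tracing out the environment in an orthonormal basis {|i>_E} gives Kraus operators K_i = <i|_E U |0>_E.
Number of Kraus operators = dim(H_env) = d_env
= 24

24


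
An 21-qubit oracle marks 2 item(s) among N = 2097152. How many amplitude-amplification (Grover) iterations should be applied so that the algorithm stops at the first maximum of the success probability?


After j Grover iterations the success probability is P(j) = sin^2((2j+1)*theta), where sin(theta) = sqrt(k/N).
N = 2^21 = 2097152, k = 2
sin(theta) = sqrt(k/N) = 0.0009765625
theta = arcsin(sqrt(k/N)) = 0.0009765626552 rad
P(j) reaches its first maximum when (2j+1)*theta is as close as possible to pi/2, i.e. j = round(pi/(4*theta) - 1/2).
pi/(4*theta) - 1/2 = 803.7476
(For comparison, the common estimate pi/4 * sqrt(N/k) = 804.2477; the exact maximiser is used here.)
Optimal iterations = 804

804


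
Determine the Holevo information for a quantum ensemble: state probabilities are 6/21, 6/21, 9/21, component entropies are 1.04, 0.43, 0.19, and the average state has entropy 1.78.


chi = S(rho) - sum_i p_i * S(rho_i)
Weighted entropy = 6/21 * 1.04 + 6/21 * 0.43 + 9/21 * 0.19
= 0.5014
chi = 1.78 - 0.5014
= 1.2786

1.2786


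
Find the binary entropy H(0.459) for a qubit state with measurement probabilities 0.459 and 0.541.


S = -p*log2(p) - (1-p)*log2(1-p)
p = 0.4590, 1-p = 0.5410
= -0.4590 * log2(0.4590) - 0.5410 * log2(0.5410)
= -(-0.5157) - (-0.4795)
= 0.9951

0.9951


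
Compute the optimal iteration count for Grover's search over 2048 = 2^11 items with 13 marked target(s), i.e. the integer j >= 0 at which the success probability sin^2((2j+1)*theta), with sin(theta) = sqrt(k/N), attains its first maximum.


After j Grover iterations the success probability is P(j) = sin^2((2j+1)*theta), where sin(theta) = sqrt(k/N).
N = 2^11 = 2048, k = 13
sin(theta) = sqrt(k/N) = 0.0796721799
theta = arcsin(sqrt(k/N)) = 0.07975671018 rad
P(j) reaches its first maximum when (2j+1)*theta is as close as possible to pi/2, i.e. j = round(pi/(4*theta) - 1/2).
pi/(4*theta) - 1/2 = 9.3474
(For comparison, the common estimate pi/4 * sqrt(N/k) = 9.8579; the exact maximiser is used here.)
Optimal iterations = 9

9


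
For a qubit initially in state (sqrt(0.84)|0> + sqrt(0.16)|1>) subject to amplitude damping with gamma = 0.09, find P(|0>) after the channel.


For amplitude damping with parameter gamma on state sqrt(a)|0> + sqrt(b)|1>:
alpha^2 = 0.84, beta^2 = 0.16
P(|0>) = alpha^2 + gamma * beta^2
= 0.84 + 0.09 * 0.16
= 0.84 + 0.0144
= 0.8544

0.8544


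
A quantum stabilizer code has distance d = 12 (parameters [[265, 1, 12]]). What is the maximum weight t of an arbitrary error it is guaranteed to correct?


Code parameters: [[265, 1, 12]], distance d = 12.
Number of correctable errors = floor((d-1)/2)
= floor((12 - 1)/2)
= floor(11/2)
= 5

5


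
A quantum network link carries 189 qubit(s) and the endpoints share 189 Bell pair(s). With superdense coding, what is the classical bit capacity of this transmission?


Superdense coding allows 2 classical bits per shared entangled pair.
189 pair(s) -> 2 * 189 = 378 classical bits

378


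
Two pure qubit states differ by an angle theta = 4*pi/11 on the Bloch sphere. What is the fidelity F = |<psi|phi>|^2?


For states separated by angle theta on Bloch sphere:
F = cos^2(theta/2)
theta = 4*pi/11 = 1.1424
theta/2 = 0.5712
cos(theta/2) = 0.8413
F = 0.7077

0.7077


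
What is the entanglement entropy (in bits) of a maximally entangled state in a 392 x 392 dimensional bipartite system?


For a maximally entangled state in d x d:
S = log2(d) = log2(392)
= 8.6147

8.6147


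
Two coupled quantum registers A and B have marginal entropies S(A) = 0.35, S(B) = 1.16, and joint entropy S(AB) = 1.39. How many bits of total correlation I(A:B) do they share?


I(A:B) = S(A) + S(B) - S(AB)
= 0.35 + 1.16 - 1.39
= 0.1200

0.1200


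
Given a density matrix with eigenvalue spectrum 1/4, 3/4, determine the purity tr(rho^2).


tr(rho^2) = sum of eigenvalues squared
= (1/4)^2 + (3/4)^2
= (1 + 9) / 16
= 10/16
= 0.6250

0.6250


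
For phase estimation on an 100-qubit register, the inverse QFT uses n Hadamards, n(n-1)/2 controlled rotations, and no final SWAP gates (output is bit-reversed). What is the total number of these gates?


Hadamard gates: 100
Controlled rotations: n*(n-1)/2 = 100*99/2 = 4950
SWAP gates: 0 (omitted)
Total = 100 + 4950
= 5050

5050


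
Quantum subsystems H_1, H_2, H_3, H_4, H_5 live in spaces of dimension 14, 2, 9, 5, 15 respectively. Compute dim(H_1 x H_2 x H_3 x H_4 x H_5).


dim(H_1 x H_2 x H_3 x H_4 x H_5) = 14 * 2 * 9 * 5 * 15
= 28 * 9 * 5 * 15
= 252 * 5 * 15
= 1260 * 15
= 18900

18900


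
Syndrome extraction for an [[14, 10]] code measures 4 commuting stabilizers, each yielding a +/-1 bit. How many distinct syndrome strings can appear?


Each stabilizer generator gives a binary (+1 or -1) measurement outcome.
With 4 independent generators:
Total syndromes = 2^4
= 16

16


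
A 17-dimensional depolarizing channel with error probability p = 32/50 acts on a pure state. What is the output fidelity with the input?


F = (1-p) + p/d
= (1 - 0.6400) + 0.6400/17
= 0.3600 + 0.0376
= 0.3976

0.3976


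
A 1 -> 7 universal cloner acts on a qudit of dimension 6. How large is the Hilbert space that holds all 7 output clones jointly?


Output space = H^(tensor 7) where dim(H) = 6
dim = 6^7
= 36 (after 2 factors)
= 216 (after 3 factors)
= 1296 (after 4 factors)
= 7776 (after 5 factors)
= 46656 (after 6 factors)
= 279936 (after 7 factors)
= 279936

279936


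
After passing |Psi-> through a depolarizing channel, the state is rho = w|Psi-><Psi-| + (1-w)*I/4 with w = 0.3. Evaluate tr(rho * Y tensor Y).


|Psi-> = (|01> - |10>)/sqrt(2)
For the pure Bell state, <Y_A Y_B> = -1 (Bell-state Pauli correlator).
The maximally-mixed part I/4 has tr(I/4 * P tensor P) = 0 for any traceless Pauli P.
So <Y_A Y_B>_rho = w * (-1) + (1 - w) * 0
= 0.3 * (-1)
= -0.3000

-0.3000


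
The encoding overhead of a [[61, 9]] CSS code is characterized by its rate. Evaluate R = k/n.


Code rate R = k/n
= 9/61
= 0.1475

0.1475


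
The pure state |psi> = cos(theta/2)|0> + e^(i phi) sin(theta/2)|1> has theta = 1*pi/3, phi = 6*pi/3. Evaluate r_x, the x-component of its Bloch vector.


theta = 1.0472, phi = 6.2832
r_x = sin(theta)*cos(phi) = 0.8660 * 1.0000
r_x = 0.8660

0.8660


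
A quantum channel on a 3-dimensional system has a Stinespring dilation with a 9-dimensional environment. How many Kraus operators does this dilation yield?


Tracing out the environment in an orthonormal basis {|i>_E} gives Kraus operators K_i = <i|_E U |0>_E.
Number of Kraus operators = dim(H_env) = d_env
= 9

9


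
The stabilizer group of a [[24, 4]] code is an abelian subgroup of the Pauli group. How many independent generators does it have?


For an [[n,k]] stabilizer code:
Number of stabilizer generators = n - k
= 24 - 4
= 20

20


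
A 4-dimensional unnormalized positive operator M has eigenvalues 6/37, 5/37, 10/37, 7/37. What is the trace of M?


tr(M) = sum of eigenvalues
= 6/37 + 5/37 + 10/37 + 7/37
= 28/37
= 0.7568

0.7568


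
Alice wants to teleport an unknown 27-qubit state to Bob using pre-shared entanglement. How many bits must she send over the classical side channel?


Quantum teleportation requires 2 classical bits per qubit teleported.
27 qubit(s) -> 2 * 27 = 54 classical bits

54


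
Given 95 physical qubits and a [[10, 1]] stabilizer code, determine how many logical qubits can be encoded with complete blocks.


Each code block uses 10 physical qubits for 1 logical qubit(s).
Number of complete blocks = floor(95 / 10) = 9
Logical qubits = 9 * 1
= 9

9


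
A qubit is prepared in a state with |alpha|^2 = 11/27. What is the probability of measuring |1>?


|alpha|^2 = 11/27 = 0.4074
|beta|^2 = 1 - 11/27 = 16/27 = 0.5926
P(|1>) = |beta|^2 = 0.5926

0.5926


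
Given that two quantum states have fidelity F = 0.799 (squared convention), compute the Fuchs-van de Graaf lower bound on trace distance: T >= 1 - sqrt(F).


Fuchs-van de Graaf (squared-fidelity convention): 1 - sqrt(F) <= T <= sqrt(1 - F).
Lower bound: T >= 1 - sqrt(F)
sqrt(F) = sqrt(0.799) = 0.8939
T >= 1 - 0.8939
T >= 0.1061

0.1061


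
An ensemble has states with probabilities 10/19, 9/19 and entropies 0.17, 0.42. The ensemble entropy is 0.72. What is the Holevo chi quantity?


chi = S(rho) - sum_i p_i * S(rho_i)
Weighted entropy = 10/19 * 0.17 + 9/19 * 0.42
= 0.2884
chi = 0.72 - 0.2884
= 0.4316

0.4316


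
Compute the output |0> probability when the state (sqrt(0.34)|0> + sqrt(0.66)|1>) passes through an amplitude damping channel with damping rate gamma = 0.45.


For amplitude damping with parameter gamma on state sqrt(a)|0> + sqrt(b)|1>:
alpha^2 = 0.34, beta^2 = 0.66
P(|0>) = alpha^2 + gamma * beta^2
= 0.34 + 0.45 * 0.66
= 0.34 + 0.2970
= 0.6370

0.6370


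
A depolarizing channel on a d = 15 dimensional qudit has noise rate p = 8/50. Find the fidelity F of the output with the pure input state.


F = (1-p) + p/d
= (1 - 0.1600) + 0.1600/15
= 0.8400 + 0.0107
= 0.8507

0.8507


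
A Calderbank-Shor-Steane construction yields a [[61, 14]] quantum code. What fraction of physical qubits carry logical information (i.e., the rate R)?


Code rate R = k/n
= 14/61
= 0.2295

0.2295


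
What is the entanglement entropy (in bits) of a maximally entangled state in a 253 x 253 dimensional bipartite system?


For a maximally entangled state in d x d:
S = log2(d) = log2(253)
= 7.9830

7.9830


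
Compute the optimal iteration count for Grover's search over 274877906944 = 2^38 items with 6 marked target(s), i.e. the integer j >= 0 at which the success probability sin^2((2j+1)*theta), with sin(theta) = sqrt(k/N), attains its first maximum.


After j Grover iterations the success probability is P(j) = sin^2((2j+1)*theta), where sin(theta) = sqrt(k/N).
N = 2^38 = 274877906944, k = 6
sin(theta) = sqrt(k/N) = 4.672030912e-06
theta = arcsin(sqrt(k/N)) = 4.672030912e-06 rad
P(j) reaches its first maximum when (2j+1)*theta is as close as possible to pi/2, i.e. j = round(pi/(4*theta) - 1/2).
pi/(4*theta) - 1/2 = 168105.8713
(For comparison, the common estimate pi/4 * sqrt(N/k) = 168106.3713; the exact maximiser is used here.)
Optimal iterations = 168106

168106


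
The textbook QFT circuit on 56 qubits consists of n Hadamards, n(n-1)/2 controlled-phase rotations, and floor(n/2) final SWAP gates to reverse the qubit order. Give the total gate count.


Hadamard gates: 56
Controlled rotations: n*(n-1)/2 = 56*55/2 = 1540
SWAP gates: floor(n/2) = floor(56/2) = 28
Total = 56 + 1540 + 28
= 1624

1624


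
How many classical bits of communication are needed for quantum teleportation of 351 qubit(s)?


Quantum teleportation requires 2 classical bits per qubit teleported.
351 qubit(s) -> 2 * 351 = 702 classical bits

702


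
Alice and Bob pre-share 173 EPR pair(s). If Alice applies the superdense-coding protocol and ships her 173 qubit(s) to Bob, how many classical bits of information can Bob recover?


Superdense coding allows 2 classical bits per shared entangled pair.
173 pair(s) -> 2 * 173 = 346 classical bits

346


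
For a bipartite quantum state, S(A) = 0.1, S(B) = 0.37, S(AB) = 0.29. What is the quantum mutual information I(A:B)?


I(A:B) = S(A) + S(B) - S(AB)
= 0.1 + 0.37 - 0.29
= 0.1800

0.1800


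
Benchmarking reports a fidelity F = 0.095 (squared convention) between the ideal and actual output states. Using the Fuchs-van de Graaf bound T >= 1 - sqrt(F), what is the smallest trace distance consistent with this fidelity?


Fuchs-van de Graaf (squared-fidelity convention): 1 - sqrt(F) <= T <= sqrt(1 - F).
Lower bound: T >= 1 - sqrt(F)
sqrt(F) = sqrt(0.095) = 0.3082
T >= 1 - 0.3082
T >= 0.6918

0.6918


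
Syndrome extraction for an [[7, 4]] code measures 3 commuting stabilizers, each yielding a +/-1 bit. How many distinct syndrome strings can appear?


Each stabilizer generator gives a binary (+1 or -1) measurement outcome.
With 3 independent generators:
Total syndromes = 2^3
= 8

8


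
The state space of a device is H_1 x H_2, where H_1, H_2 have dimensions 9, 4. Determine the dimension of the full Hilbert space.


dim(H_1 x H_2) = 9 * 4
= 36

36


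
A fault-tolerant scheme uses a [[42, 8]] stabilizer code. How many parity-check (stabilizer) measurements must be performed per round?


For an [[n,k]] stabilizer code:
Number of stabilizer generators = n - k
= 42 - 8
= 34

34


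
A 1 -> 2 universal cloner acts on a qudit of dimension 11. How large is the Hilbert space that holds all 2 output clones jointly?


Output space = H^(tensor 2) where dim(H) = 11
dim = 11^2
= 121

121


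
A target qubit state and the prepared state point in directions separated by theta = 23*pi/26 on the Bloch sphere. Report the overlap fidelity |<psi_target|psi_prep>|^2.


For states separated by angle theta on Bloch sphere:
F = cos^2(theta/2)
theta = 23*pi/26 = 2.7791
theta/2 = 1.3896
cos(theta/2) = 0.1803
F = 0.0325

0.0325


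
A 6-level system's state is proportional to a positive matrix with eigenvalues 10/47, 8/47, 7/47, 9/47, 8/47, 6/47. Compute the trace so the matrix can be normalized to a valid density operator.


tr(M) = sum of eigenvalues
= 10/47 + 8/47 + 7/47 + 9/47 + 8/47 + 6/47
= 48/47
= 1.0213

1.0213


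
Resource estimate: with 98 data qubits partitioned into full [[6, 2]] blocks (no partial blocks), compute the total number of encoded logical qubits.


Each code block uses 6 physical qubits for 2 logical qubit(s).
Number of complete blocks = floor(98 / 6) = 16
Logical qubits = 16 * 2
= 32

32


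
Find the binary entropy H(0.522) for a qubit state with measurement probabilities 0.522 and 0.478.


S = -p*log2(p) - (1-p)*log2(1-p)
p = 0.5220, 1-p = 0.4780
= -0.5220 * log2(0.5220) - 0.4780 * log2(0.4780)
= -(-0.4896) - (-0.5090)
= 0.9986

0.9986


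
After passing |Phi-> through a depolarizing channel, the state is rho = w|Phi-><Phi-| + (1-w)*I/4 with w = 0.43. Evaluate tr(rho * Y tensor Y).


|Phi-> = (|00> - |11>)/sqrt(2)
For the pure Bell state, <Y_A Y_B> = +1 (Bell-state Pauli correlator).
The maximally-mixed part I/4 has tr(I/4 * P tensor P) = 0 for any traceless Pauli P.
So <Y_A Y_B>_rho = w * (+1) + (1 - w) * 0
= 0.43 * (+1)
= 0.4300

0.4300


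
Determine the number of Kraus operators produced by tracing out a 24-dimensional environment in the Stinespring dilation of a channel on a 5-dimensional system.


Tracing out the environment in an orthonormal basis {|i>_E} gives Kraus operators K_i = <i|_E U |0>_E.
Number of Kraus operators = dim(H_env) = d_env
= 24

24


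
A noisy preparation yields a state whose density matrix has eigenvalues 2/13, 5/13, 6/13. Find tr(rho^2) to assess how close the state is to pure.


tr(rho^2) = sum of eigenvalues squared
= (2/13)^2 + (5/13)^2 + (6/13)^2
= (4 + 25 + 36) / 169
= 65/169
= 0.3846

0.3846


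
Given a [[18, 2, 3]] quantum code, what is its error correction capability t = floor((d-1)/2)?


Code parameters: [[18, 2, 3]], distance d = 3.
Number of correctable errors = floor((d-1)/2)
= floor((3 - 1)/2)
= floor(2/2)
= 1

1


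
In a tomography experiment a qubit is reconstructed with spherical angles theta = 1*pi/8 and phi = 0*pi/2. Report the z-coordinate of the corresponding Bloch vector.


theta = 0.3927, phi = 0.0000
r_z = cos(theta) = 0.9239

0.9239


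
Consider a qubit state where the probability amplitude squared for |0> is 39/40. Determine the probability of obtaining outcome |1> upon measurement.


|alpha|^2 = 39/40 = 0.9750
|beta|^2 = 1 - 39/40 = 1/40 = 0.0250
P(|1>) = |beta|^2 = 0.0250

0.0250


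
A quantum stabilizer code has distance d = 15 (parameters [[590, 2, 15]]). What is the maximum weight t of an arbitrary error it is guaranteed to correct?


Code parameters: [[590, 2, 15]], distance d = 15.
Number of correctable errors = floor((d-1)/2)
= floor((15 - 1)/2)
= floor(14/2)
= 7

7


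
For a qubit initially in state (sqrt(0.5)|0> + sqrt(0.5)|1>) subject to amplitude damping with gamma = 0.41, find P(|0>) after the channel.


For amplitude damping with parameter gamma on state sqrt(a)|0> + sqrt(b)|1>:
alpha^2 = 0.5, beta^2 = 0.5
P(|0>) = alpha^2 + gamma * beta^2
= 0.5 + 0.41 * 0.5
= 0.5 + 0.2050
= 0.7050

0.7050


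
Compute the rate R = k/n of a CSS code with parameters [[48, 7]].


Code rate R = k/n
= 7/48
= 0.1458

0.1458


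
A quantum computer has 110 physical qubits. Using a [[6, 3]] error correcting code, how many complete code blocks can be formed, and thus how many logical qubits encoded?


Each code block uses 6 physical qubits for 3 logical qubit(s).
Number of complete blocks = floor(110 / 6) = 18
Logical qubits = 18 * 3
= 54

54


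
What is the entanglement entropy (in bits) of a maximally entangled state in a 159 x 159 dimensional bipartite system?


For a maximally entangled state in d x d:
S = log2(d) = log2(159)
= 7.3129

7.3129


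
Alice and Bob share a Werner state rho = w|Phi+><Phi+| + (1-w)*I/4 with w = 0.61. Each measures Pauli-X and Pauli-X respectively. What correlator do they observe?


|Phi+> = (|00> + |11>)/sqrt(2)
For the pure Bell state, <X_A X_B> = +1 (Bell-state Pauli correlator).
The maximally-mixed part I/4 has tr(I/4 * P tensor P) = 0 for any traceless Pauli P.
So <X_A X_B>_rho = w * (+1) + (1 - w) * 0
= 0.61 * (+1)
= 0.6100

0.6100


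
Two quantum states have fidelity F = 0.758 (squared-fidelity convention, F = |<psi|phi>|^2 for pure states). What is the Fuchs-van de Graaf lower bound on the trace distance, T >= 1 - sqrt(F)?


Fuchs-van de Graaf (squared-fidelity convention): 1 - sqrt(F) <= T <= sqrt(1 - F).
Lower bound: T >= 1 - sqrt(F)
sqrt(F) = sqrt(0.758) = 0.8706
T >= 1 - 0.8706
T >= 0.1294

0.1294


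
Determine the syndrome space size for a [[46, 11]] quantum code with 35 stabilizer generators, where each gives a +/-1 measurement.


Each stabilizer generator gives a binary (+1 or -1) measurement outcome.
With 35 independent generators:
Total syndromes = 2^35
= 34359738368

34359738368


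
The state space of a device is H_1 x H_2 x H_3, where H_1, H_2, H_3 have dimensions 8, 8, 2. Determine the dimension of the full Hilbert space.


dim(H_1 x H_2 x H_3) = 8 * 8 * 2
= 64 * 2
= 128

128


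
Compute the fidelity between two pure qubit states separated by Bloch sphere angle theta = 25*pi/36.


For states separated by angle theta on Bloch sphere:
F = cos^2(theta/2)
theta = 25*pi/36 = 2.1817
theta/2 = 1.0908
cos(theta/2) = 0.4617
F = 0.2132

0.2132


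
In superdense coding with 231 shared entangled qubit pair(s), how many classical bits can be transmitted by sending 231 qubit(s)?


Superdense coding allows 2 classical bits per shared entangled pair.
231 pair(s) -> 2 * 231 = 462 classical bits

462


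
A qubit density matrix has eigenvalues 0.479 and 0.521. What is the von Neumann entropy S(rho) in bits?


S = -p*log2(p) - (1-p)*log2(1-p)
p = 0.4790, 1-p = 0.5210
= -0.4790 * log2(0.4790) - 0.5210 * log2(0.5210)
= -(-0.5087) - (-0.4901)
= 0.9987

0.9987


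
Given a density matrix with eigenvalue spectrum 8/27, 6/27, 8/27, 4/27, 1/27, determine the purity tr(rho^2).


tr(rho^2) = sum of eigenvalues squared
= (8/27)^2 + (6/27)^2 + (8/27)^2 + (4/27)^2 + (1/27)^2
= (64 + 36 + 64 + 16 + 1) / 729
= 181/729
= 0.2483

0.2483


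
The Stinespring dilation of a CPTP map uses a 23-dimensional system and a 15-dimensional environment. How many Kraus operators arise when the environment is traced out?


Tracing out the environment in an orthonormal basis {|i>_E} gives Kraus operators K_i = <i|_E U |0>_E.
Number of Kraus operators = dim(H_env) = d_env
= 15

15


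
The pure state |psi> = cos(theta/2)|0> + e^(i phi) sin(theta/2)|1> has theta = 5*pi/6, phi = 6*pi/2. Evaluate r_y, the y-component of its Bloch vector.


theta = 2.6180, phi = 9.4248
r_y = sin(theta)*sin(phi) = 0.5000 * 0.0000
r_y = 0.0000

0.0000


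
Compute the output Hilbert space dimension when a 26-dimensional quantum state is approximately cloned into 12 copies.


Output space = H^(tensor 12) where dim(H) = 26
dim = 26^12
= 676 (after 2 factors)
= 17576 (after 3 factors)
= 456976 (after 4 factors)
= 11881376 (after 5 factors)
= 308915776 (after 6 factors)
= 8031810176 (after 7 factors)
= 208827064576 (after 8 factors)
= 5429503678976 (after 9 factors)
= 141167095653376 (after 10 factors)
= 3670344486987776 (after 11 factors)
= 95428956661682176 (after 12 factors)
= 95428956661682176

95428956661682176


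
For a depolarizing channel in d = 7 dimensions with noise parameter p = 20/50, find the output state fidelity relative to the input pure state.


F = (1-p) + p/d
= (1 - 0.4000) + 0.4000/7
= 0.6000 + 0.0571
= 0.6571

0.6571


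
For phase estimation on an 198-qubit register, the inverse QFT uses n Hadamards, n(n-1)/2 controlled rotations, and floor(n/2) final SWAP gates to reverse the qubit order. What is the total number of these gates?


Hadamard gates: 198
Controlled rotations: n*(n-1)/2 = 198*197/2 = 19503
SWAP gates: floor(n/2) = floor(198/2) = 99
Total = 198 + 19503 + 99
= 19800

19800


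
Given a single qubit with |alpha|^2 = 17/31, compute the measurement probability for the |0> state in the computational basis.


|alpha|^2 = 17/31 = 0.5484
|beta|^2 = 1 - 17/31 = 14/31 = 0.4516
P(|0>) = |alpha|^2 = 0.5484

0.5484


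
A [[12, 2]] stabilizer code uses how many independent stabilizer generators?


For an [[n,k]] stabilizer code:
Number of stabilizer generators = n - k
= 12 - 2
= 10

10


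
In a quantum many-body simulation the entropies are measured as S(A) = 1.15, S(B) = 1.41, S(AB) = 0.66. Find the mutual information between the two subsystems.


I(A:B) = S(A) + S(B) - S(AB)
= 1.15 + 1.41 - 0.66
= 1.9000

1.9000


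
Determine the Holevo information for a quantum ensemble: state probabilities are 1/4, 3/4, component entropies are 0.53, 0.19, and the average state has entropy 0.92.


chi = S(rho) - sum_i p_i * S(rho_i)
Weighted entropy = 1/4 * 0.53 + 3/4 * 0.19
= 0.2750
chi = 0.92 - 0.2750
= 0.6450

0.6450


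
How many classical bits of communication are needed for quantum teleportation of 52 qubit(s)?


Quantum teleportation requires 2 classical bits per qubit teleported.
52 qubit(s) -> 2 * 52 = 104 classical bits

104


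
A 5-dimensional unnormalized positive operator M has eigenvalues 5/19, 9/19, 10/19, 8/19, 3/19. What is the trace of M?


tr(M) = sum of eigenvalues
= 5/19 + 9/19 + 10/19 + 8/19 + 3/19
= 35/19
= 1.8421

1.8421


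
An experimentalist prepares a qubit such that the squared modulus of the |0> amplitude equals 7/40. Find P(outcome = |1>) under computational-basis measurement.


|alpha|^2 = 7/40 = 0.1750
|beta|^2 = 1 - 7/40 = 33/40 = 0.8250
P(|1>) = |beta|^2 = 0.8250

0.8250


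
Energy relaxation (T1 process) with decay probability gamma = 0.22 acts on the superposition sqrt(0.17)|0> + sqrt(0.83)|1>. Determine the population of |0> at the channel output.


For amplitude damping with parameter gamma on state sqrt(a)|0> + sqrt(b)|1>:
alpha^2 = 0.17, beta^2 = 0.83
P(|0>) = alpha^2 + gamma * beta^2
= 0.17 + 0.22 * 0.83
= 0.17 + 0.1826
= 0.3526

0.3526


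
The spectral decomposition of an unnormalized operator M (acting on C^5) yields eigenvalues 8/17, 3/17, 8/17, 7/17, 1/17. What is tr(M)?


tr(M) = sum of eigenvalues
= 8/17 + 3/17 + 8/17 + 7/17 + 1/17
= 27/17
= 1.5882

1.5882


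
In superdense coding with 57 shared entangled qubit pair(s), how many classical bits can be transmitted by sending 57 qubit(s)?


Superdense coding allows 2 classical bits per shared entangled pair.
57 pair(s) -> 2 * 57 = 114 classical bits

114


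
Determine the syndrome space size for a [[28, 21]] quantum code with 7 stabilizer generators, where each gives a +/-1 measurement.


Each stabilizer generator gives a binary (+1 or -1) measurement outcome.
With 7 independent generators:
Total syndromes = 2^7
= 128

128


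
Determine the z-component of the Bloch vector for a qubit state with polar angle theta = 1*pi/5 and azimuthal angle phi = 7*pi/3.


theta = 0.6283, phi = 7.3304
r_z = cos(theta) = 0.8090

0.8090


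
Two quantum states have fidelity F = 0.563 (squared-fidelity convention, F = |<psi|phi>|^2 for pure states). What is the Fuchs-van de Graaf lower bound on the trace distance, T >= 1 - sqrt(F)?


Fuchs-van de Graaf (squared-fidelity convention): 1 - sqrt(F) <= T <= sqrt(1 - F).
Lower bound: T >= 1 - sqrt(F)
sqrt(F) = sqrt(0.563) = 0.7503
T >= 1 - 0.7503
T >= 0.2497

0.2497


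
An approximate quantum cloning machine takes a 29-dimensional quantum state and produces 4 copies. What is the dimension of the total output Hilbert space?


Output space = H^(tensor 4) where dim(H) = 29
dim = 29^4
= 841 (after 2 factors)
= 24389 (after 3 factors)
= 707281 (after 4 factors)
= 707281

707281


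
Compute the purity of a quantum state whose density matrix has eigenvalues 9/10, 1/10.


tr(rho^2) = sum of eigenvalues squared
= (9/10)^2 + (1/10)^2
= (81 + 1) / 100
= 82/100
= 0.8200

0.8200


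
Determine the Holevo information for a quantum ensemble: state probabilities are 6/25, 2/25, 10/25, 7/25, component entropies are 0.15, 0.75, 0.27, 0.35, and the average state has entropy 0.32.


chi = S(rho) - sum_i p_i * S(rho_i)
Weighted entropy = 6/25 * 0.15 + 2/25 * 0.75 + 10/25 * 0.27 + 7/25 * 0.35
= 0.3020
chi = 0.32 - 0.3020
= 0.0180

0.0180


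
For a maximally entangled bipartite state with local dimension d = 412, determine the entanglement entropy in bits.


For a maximally entangled state in d x d:
S = log2(d) = log2(412)
= 8.6865

8.6865


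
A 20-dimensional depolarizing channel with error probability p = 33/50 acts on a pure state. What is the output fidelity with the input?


F = (1-p) + p/d
= (1 - 0.6600) + 0.6600/20
= 0.3400 + 0.0330
= 0.3730

0.3730
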